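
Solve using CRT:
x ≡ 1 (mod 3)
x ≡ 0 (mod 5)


m₁ = 3, m₂ = 5, gcd = 1, so CRT applies. M = m₁·m₂ = 15
Let M₁ = M/m₁ = 5, M₂ = M/m₂ = 3
Find y₁ ≡ M₁⁻¹ (mod m₁): 5⁻¹ ≡ 2 (mod 3)
Find y₂ ≡ M₂⁻¹ (mod m₂): 3⁻¹ ≡ 2 (mod 5)
x = a₁·M₁·y₁ + a₂·M₂·y₂ = 1·5·2 + 0·3·2 = 10
Reduce mod 15: x ≡ 10
Check: 10 mod 3 = 1 ✓, 10 mod 5 = 0 ✓

x ≡ 10 (mod 15)


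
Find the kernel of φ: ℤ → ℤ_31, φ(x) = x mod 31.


Kernel = preimage of identity
ker(φ) = {x ∈ ℤ : x ≡ 0 (mod 31)} = 31ℤ = {0, ±31, ±62, ...}

ker(φ) = 31ℤ


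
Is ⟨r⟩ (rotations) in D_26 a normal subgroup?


H = ⟨r⟩ (rotations) in D_26
The rotation subgroup ⟨r⟩ has index 2 in D_26, so it is normal

Yes, normal subgroup


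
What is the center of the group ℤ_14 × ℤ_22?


Z(G) = {g ∈ G | gx = xg for all x ∈ G}
Direct product of abelian groups is abelian, so Z(G) = G

Z(ℤ_14 × ℤ_22) = ℤ_14 × ℤ_22


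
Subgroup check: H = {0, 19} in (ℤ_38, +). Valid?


Subgroup test for H = {0, 19} in (ℤ_38, +):
(1) 0 ∈ H? Yes
(2) Closure: for all a,b ∈ H, (a+b) mod 38 ∈ H? Yes
(3) Inverses: for all a ∈ H, -a mod 38 ∈ H? Yes

Yes, H is a subgroup of ℤ_38


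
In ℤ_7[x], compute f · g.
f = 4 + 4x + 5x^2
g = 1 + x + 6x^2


Expand and collect like terms; reduce coefficients mod 7:
x^0: 4·1 = 4 ≡ 4 (mod 7)
x^1: 4·1 + 4·1 = 8 ≡ 1 (mod 7)
x^2: 4·6 + 4·1 + 5·1 = 33 ≡ 5 (mod 7)
x^3: 4·6 + 5·1 = 29 ≡ 1 (mod 7)
x^4: 5·6 = 30 ≡ 2 (mod 7)
Result: 4 + x + 5x^2 + x^3 + 2x^4

f · g = 4 + x + 5x^2 + x^3 + 2x^4


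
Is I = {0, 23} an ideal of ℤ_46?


Check ideal conditions for I = {0, 23} in ℤ_46:
(1) I is an additive subgroup? Yes
(2) For r ∈ ℤ_46 and a ∈ I: r·a ∈ I? Yes

Yes, I is an ideal of ℤ_46


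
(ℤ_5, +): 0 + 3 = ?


Operation: addition mod 5
0 + 3 = (a + b) mod 5 with a = 0, b = 3

0 + 3 = 3


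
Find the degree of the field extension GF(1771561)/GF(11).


GF(1771561) = GF(11^6), so the extension degree is 6

[GF(1771561)/GF(11)] = 6


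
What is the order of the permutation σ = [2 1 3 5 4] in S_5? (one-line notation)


Cycle decomposition: (1 2) (4 5)
Cycle lengths: 2, 2
Order = lcm(2, 2) = 2

ord(σ) = 2


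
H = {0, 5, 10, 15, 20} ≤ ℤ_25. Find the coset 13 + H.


13 + H = {13 + h (mod 25) : h ∈ H}
13+0=13, 13+5=18, 13+10=23, 13+15=3, 13+20=8
13 + H = {3, 8, 13, 18, 23} = 3 + H

13 + H = {3, 8, 13, 18, 23}


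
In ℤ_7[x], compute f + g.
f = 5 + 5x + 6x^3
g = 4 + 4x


Add coefficients mod 7:
x^0: 5 + 4 = 2 (mod 7)
x^1: 5 + 4 = 2 (mod 7)
x^2: 0 + 0 = 0 (mod 7)
x^3: 6 + 0 = 6 (mod 7)
Result: 2 + 2x + 6x^3

f + g = 2 + 2x + 6x^3


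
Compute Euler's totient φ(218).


Factor n: 218 = 2 × 109
φ(n) = n · ∏(1 - 1/p) over distinct primes p | n
φ(218) = 218 · (1 - 1/2) · (1 - 1/109) = 108

φ(218) = 108


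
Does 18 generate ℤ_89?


g generates ℤ_n iff gcd(g, n) = 1
gcd(18, 89) = 1
Since gcd = 1, 18 is a generator.

Yes, 18 generates ℤ_89


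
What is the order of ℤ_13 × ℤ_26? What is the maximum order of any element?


|ℤ_13 × ℤ_26| = 13 × 26 = 338
Max element order = lcm(13,26) = 26
Cyclic? No (gcd=13)

|ℤ_13×ℤ_26| = 338, max element order = 26


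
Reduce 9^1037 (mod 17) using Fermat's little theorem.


Fermat's little theorem: if p is prime and gcd(a,p)=1, then a^(p-1) ≡ 1 (mod p)
p = 17 is prime, gcd(9,17) = 1
Reduce exponent: 1037 mod 16 = 13
So 9^1037 ≡ 9^13 (mod 17)
9^13 mod 17 = 8

9^1037 ≡ 8 (mod 17)


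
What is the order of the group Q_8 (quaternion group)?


Q_8 = {±1, ±i, ±j, ±k}
|Q_8| = 8

|Q_8 (quaternion group)| = 8


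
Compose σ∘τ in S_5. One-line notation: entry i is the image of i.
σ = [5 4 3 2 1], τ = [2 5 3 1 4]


σ∘τ: apply τ first, then σ
1 →τ 2 →σ 4
2 →τ 5 →σ 1
3 →τ 3 →σ 3
4 →τ 1 →σ 5
5 →τ 4 →σ 2

σ∘τ = [4 1 3 5 2]


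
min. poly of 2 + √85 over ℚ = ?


Let α = 2 + √85. Then α - 2 = √85, so (α - 2)² = 85, giving α² - 4α - 81 = 0. Degree 2 and α ∉ ℚ, so this is the minimal polynomial.

Minimal polynomial: x² - 4x - 81


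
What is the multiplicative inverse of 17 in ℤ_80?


Use the extended Euclidean algorithm to write 1 = 17·s + 80·t; then s mod 80 is the inverse.
Euclidean algorithm:
  17 = 0·80 + 17
  80 = 4·17 + 12
  17 = 1·12 + 5
  12 = 2·5 + 2
  5 = 2·2 + 1
  2 = 2·1 + 0
gcd(17,80) = 1
Back-substitution gives: 17·(33) + 80·(-7) = 1
So 17⁻¹ ≡ 33 ≡ 33 (mod 80)
Check: 17 × 33 = 561 ≡ 1 (mod 80) ✓

17⁻¹ ≡ 33 (mod 80)


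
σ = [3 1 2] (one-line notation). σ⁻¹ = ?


To find σ⁻¹, swap domain and range:
σ(1) = 3 → σ⁻¹(3) = 1
σ(2) = 1 → σ⁻¹(1) = 2
σ(3) = 2 → σ⁻¹(2) = 3

σ⁻¹ = [2 3 1]


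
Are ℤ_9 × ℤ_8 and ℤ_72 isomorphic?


Comparing ℤ_9 × ℤ_8 and ℤ_72:
gcd(9,8) = 1, so ℤ_9 × ℤ_8 ≅ ℤ_72 (CRT)

Yes, ℤ_9 × ℤ_8 ≅ ℤ_72


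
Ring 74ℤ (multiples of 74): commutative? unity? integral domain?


74ℤ is a commutative ring under +,× but has no multiplicative identity (1 ∉ 74ℤ); it has no zero divisors, but without unity it is not an integral domain
Commutative: Yes
Integral domain: No
Has unity: No

74ℤ (multiples of 74): Commutative=Yes, Unity=No


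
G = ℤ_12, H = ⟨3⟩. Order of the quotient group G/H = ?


|⟨3⟩| = n / gcd(3, 12) = 12 / 3 = 4
H is normal (ℤ_12 is abelian).
|G/H| = |G| / |H| = 12 / 4 = 3

|G/H| = 3


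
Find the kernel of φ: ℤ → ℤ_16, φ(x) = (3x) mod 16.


Kernel = preimage of identity
ker(φ) = {x ∈ ℤ : 3x ≡ 0 (mod 16)}. gcd(3,16) = 1, so 3x ≡ 0 (mod 16) ⟺ x ≡ 0 (mod 16/1 = 16). Hence ker(φ) = 16ℤ

ker(φ) = 16ℤ


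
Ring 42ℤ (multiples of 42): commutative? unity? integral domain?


42ℤ is a commutative ring under +,× but has no multiplicative identity (1 ∉ 42ℤ); it has no zero divisors, but without unity it is not an integral domain
Commutative: Yes
Integral domain: No
Has unity: No

42ℤ (multiples of 42): Commutative=Yes, Unity=No


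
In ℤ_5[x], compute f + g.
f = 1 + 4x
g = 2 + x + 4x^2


Add coefficients mod 5:
x^0: 1 + 2 = 3 (mod 5)
x^1: 4 + 1 = 0 (mod 5)
x^2: 0 + 4 = 4 (mod 5)
Result: 3 + 4x^2

f + g = 3 + 4x^2


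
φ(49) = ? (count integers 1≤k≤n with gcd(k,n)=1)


Factor n: 49 = 7^2
φ(n) = n · ∏(1 - 1/p) over distinct primes p | n
φ(49) = 49 · (1 - 1/7) = 42

φ(49) = 42


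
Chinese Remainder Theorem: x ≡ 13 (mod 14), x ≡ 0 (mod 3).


m₁ = 14, m₂ = 3, gcd = 1, so CRT applies. M = m₁·m₂ = 42
Let M₁ = M/m₁ = 3, M₂ = M/m₂ = 14
Find y₁ ≡ M₁⁻¹ (mod m₁): 3⁻¹ ≡ 5 (mod 14)
Find y₂ ≡ M₂⁻¹ (mod m₂): 14⁻¹ ≡ 2 (mod 3)
x = a₁·M₁·y₁ + a₂·M₂·y₂ = 13·3·5 + 0·14·2 = 195
Reduce mod 42: x ≡ 27
Check: 27 mod 14 = 13 ✓, 27 mod 3 = 0 ✓

x ≡ 27 (mod 42)


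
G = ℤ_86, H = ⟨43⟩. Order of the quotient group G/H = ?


|⟨43⟩| = n / gcd(43, 86) = 86 / 43 = 2
H is normal (ℤ_86 is abelian).
|G/H| = |G| / |H| = 86 / 2 = 43

|G/H| = 43


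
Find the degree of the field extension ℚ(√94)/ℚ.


√94 has minimal polynomial x² - 94 (irreducible over ℚ since 94 is squarefree)

[ℚ(√94)/ℚ] = 2


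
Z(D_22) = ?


Z(G) = {g ∈ G | gx = xg for all x ∈ G}
For even n, Z(D_n) = {e, r^(n/2)}: the 180° rotation r^11 commutes with every reflection and rotation

Z(D_22) = {e, r^11}


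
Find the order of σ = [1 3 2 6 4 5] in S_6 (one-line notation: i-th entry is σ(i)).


Cycle decomposition: (2 3) (4 6 5)
Cycle lengths: 2, 3
Order = lcm(2, 3) = 6

ord(σ) = 6


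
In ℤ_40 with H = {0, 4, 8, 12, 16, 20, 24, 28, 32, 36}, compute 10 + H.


10 + H = {10 + h (mod 40) : h ∈ H}
10+0=10, 10+4=14, 10+8=18, 10+12=22, 10+16=26, 10+20=30, 10+24=34, 10+28=38, 10+32=2, 10+36=6
10 + H = {2, 6, 10, 14, 18, 22, 26, 30, 34, 38} = 2 + H

10 + H = {2, 6, 10, 14, 18, 22, 26, 30, 34, 38}


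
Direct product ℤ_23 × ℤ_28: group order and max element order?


|ℤ_23 × ℤ_28| = 23 × 28 = 644
Max element order = lcm(23,28) = 644
Cyclic? Yes (gcd=1)

|ℤ_23×ℤ_28| = 644, max element order = 644


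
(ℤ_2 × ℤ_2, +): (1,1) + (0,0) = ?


Operation: componentwise addition mod (2, 2)
(1,1) + (0,0) = ((a₁+b₁) mod 2, (a₂+b₂) mod 2) with a = (1,1), b = (0,0)

(1,1) + (0,0) = (1,1)


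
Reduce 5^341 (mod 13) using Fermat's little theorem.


Fermat's little theorem: if p is prime and gcd(a,p)=1, then a^(p-1) ≡ 1 (mod p)
p = 13 is prime, gcd(5,13) = 1
Reduce exponent: 341 mod 12 = 5
So 5^341 ≡ 5^5 (mod 13)
5^5 mod 13 = 5

5^341 ≡ 5 (mod 13)


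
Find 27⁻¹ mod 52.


Use the extended Euclidean algorithm to write 1 = 27·s + 52·t; then s mod 52 is the inverse.
Euclidean algorithm:
  27 = 0·52 + 27
  52 = 1·27 + 25
  27 = 1·25 + 2
  25 = 12·2 + 1
  2 = 2·1 + 0
gcd(27,52) = 1
Back-substitution gives: 27·(-25) + 52·(13) = 1
So 27⁻¹ ≡ -25 ≡ 27 (mod 52)
Check: 27 × 27 = 729 ≡ 1 (mod 52) ✓

27⁻¹ ≡ 27 (mod 52)


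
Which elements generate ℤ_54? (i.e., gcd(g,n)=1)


g generates ℤ_n iff gcd(g,n) = 1
Prime factors of 54: 2, 3
Generators are g ∈ {1,...,53} not divisible by any of these primes.
Generators: {1, 5, 7, 11, 13, 17, 19, 23, 25, 29, 31, 35, 37, 41, 43, 47, 49, 53}
Number of generators = φ(54) = 18

Generators of ℤ_54 = {1, 5, 7, 11, 13, 17, 19, 23, 25, 29, 31, 35, 37, 41, 43, 47, 49, 53}


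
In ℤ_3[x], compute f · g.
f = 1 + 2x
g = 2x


Expand and collect like terms; reduce coefficients mod 3:
x^0: 1·0 = 0 ≡ 0 (mod 3)
x^1: 1·2 + 2·0 = 2 ≡ 2 (mod 3)
x^2: 2·2 = 4 ≡ 1 (mod 3)
Result: 2x + x^2

f · g = 2x + x^2


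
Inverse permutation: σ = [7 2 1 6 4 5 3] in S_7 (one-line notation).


To find σ⁻¹, swap domain and range:
σ(1) = 7 → σ⁻¹(7) = 1
σ(2) = 2 → σ⁻¹(2) = 2
σ(3) = 1 → σ⁻¹(1) = 3
σ(4) = 6 → σ⁻¹(6) = 4
σ(5) = 4 → σ⁻¹(4) = 5
σ(6) = 5 → σ⁻¹(5) = 6
σ(7) = 3 → σ⁻¹(3) = 7

σ⁻¹ = [3 2 7 5 6 4 1]


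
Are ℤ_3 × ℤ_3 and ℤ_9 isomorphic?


Comparing ℤ_3 × ℤ_3 and ℤ_9:
gcd(3,3) = 3 ≠ 1. Max element order in ℤ_3×ℤ_3 is lcm(3,3) = 3 < 9, so it has no element of order 9

No, ℤ_3 × ℤ_3 ≇ ℤ_9


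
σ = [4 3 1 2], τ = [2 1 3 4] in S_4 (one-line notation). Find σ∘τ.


σ∘τ: apply τ first, then σ
1 →τ 2 →σ 3
2 →τ 1 →σ 4
3 →τ 3 →σ 1
4 →τ 4 →σ 2

σ∘τ = [3 4 1 2]


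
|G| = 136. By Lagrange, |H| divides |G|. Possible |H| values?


Lagrange's theorem: |H| divides |G|
|G| = 136
Divisors of 136: 1, 2, 4, 8, 17, 34, 68, 136

Possible subgroup orders: {1, 2, 4, 8, 17, 34, 68, 136}


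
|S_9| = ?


|S_n| = n! (number of permutations of n symbols)
|S_9| = 9! = 362880

|S_9| = 362880


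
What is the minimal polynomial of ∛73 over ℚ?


∛73 satisfies x³ - 73 = 0, irreducible over ℚ (no rational root; 73 is not a perfect cube)

Minimal polynomial: x³ - 73


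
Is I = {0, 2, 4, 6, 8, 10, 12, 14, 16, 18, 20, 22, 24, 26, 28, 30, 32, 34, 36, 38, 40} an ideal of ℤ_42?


Check ideal conditions for I = {0, 2, 4, 6, 8, 10, 12, 14, 16, 18, 20, 22, 24, 26, 28, 30, 32, 34, 36, 38, 40} in ℤ_42:
(1) I is an additive subgroup? Yes
(2) For r ∈ ℤ_42 and a ∈ I: r·a ∈ I? Yes

Yes, I is an ideal of ℤ_42


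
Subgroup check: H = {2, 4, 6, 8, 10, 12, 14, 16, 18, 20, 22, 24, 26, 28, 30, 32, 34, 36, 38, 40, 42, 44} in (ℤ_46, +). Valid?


Subgroup test for H = {2, 4, 6, 8, 10, 12, 14, 16, 18, 20, 22, 24, 26, 28, 30, 32, 34, 36, 38, 40, 42, 44} in (ℤ_46, +):
(1) 0 ∈ H? No
(2) Closure: for all a,b ∈ H, (a+b) mod 46 ∈ H? No  [counterexample: 2 + 44 = 0 ∉ H]
(3) Inverses: for all a ∈ H, -a mod 46 ∈ H? Yes

No, H is not a subgroup of ℤ_46


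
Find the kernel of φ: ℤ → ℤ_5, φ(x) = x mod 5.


Kernel = preimage of identity
ker(φ) = {x ∈ ℤ : x ≡ 0 (mod 5)} = 5ℤ = {0, ±5, ±10, ...}

ker(φ) = 5ℤ


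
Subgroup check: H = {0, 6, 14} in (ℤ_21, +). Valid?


Subgroup test for H = {0, 6, 14} in (ℤ_21, +):
(1) 0 ∈ H? Yes
(2) Closure: for all a,b ∈ H, (a+b) mod 21 ∈ H? No  [counterexample: 6 + 6 = 12 ∉ H]
(3) Inverses: for all a ∈ H, -a mod 21 ∈ H? No

No, H is not a subgroup of ℤ_21


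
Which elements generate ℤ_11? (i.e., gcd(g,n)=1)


g generates ℤ_n iff gcd(g,n) = 1
Checking each g ∈ {1,...,10}:
gcd(1,11) = 1
gcd(2,11) = 1
gcd(3,11) = 1
gcd(4,11) = 1
gcd(5,11) = 1
gcd(6,11) = 1
gcd(7,11) = 1
gcd(8,11) = 1
gcd(9,11) = 1
gcd(10,11) = 1
Generators: {1, 2, 3, 4, 5, 6, 7, 8, 9, 10}
Number of generators = φ(11) = 10

Generators of ℤ_11 = {1, 2, 3, 4, 5, 6, 7, 8, 9, 10}


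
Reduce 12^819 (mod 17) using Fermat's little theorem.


Fermat's little theorem: if p is prime and gcd(a,p)=1, then a^(p-1) ≡ 1 (mod p)
p = 17 is prime, gcd(12,17) = 1
Reduce exponent: 819 mod 16 = 3
So 12^819 ≡ 12^3 (mod 17)
12^3 mod 17 = 11

12^819 ≡ 11 (mod 17)


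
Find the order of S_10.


|S_n| = n! (number of permutations of n symbols)
|S_10| = 10! = 3628800

|S_10| = 3628800


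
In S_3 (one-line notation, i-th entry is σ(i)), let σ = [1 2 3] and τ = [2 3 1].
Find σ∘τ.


σ∘τ: apply τ first, then σ
1 →τ 2 →σ 2
2 →τ 3 →σ 3
3 →τ 1 →σ 1

σ∘τ = [2 3 1]


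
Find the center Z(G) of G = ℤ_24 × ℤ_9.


Z(G) = {g ∈ G | gx = xg for all x ∈ G}
Direct product of abelian groups is abelian, so Z(G) = G

Z(ℤ_24 × ℤ_9) = ℤ_24 × ℤ_9


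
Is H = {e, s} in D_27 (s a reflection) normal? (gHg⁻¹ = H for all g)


H = {e, s} in D_27 (s a reflection)
r·s·r⁻¹ = sr⁻² ≠ s for n ≥ 3, so {e, s} is not closed under conjugation

No, not a normal subgroup


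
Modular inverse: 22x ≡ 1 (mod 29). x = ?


Use the extended Euclidean algorithm to write 1 = 22·s + 29·t; then s mod 29 is the inverse.
Euclidean algorithm:
  22 = 0·29 + 22
  29 = 1·22 + 7
  22 = 3·7 + 1
  7 = 7·1 + 0
gcd(22,29) = 1
Back-substitution gives: 22·(4) + 29·(-3) = 1
So 22⁻¹ ≡ 4 ≡ 4 (mod 29)
Check: 22 × 4 = 88 ≡ 1 (mod 29) ✓

22⁻¹ ≡ 4 (mod 29)


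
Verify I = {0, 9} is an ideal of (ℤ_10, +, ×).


Check ideal conditions for I = {0, 9} in ℤ_10:
(1) I is an additive subgroup? No
(2) For r ∈ ℤ_10 and a ∈ I: r·a ∈ I? No  [counterexample: r=2, a=9, r·a mod 10 = 8 ∉ I]

No, I is not an ideal of ℤ_10


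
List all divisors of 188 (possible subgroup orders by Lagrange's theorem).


Lagrange's theorem: |H| divides |G|
|G| = 188
Divisors of 188: 1, 2, 4, 47, 94, 188

Possible subgroup orders: {1, 2, 4, 47, 94, 188}


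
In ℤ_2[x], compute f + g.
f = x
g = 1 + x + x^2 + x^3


Add coefficients mod 2:
x^0: 0 + 1 = 1 (mod 2)
x^1: 1 + 1 = 0 (mod 2)
x^2: 0 + 1 = 1 (mod 2)
x^3: 0 + 1 = 1 (mod 2)
Result: 1 + x^2 + x^3

f + g = 1 + x^2 + x^3


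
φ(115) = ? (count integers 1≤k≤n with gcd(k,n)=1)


Factor n: 115 = 5 × 23
φ(n) = n · ∏(1 - 1/p) over distinct primes p | n
φ(115) = 115 · (1 - 1/5) · (1 - 1/23) = 88

φ(115) = 88


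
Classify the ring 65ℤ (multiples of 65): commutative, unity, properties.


65ℤ is a commutative ring under +,× but has no multiplicative identity (1 ∉ 65ℤ); it has no zero divisors, but without unity it is not an integral domain
Commutative: Yes
Integral domain: No
Has unity: No

65ℤ (multiples of 65): Commutative=Yes, Unity=No


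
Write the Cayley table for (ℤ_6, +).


Elements: {0, 1, 2, 3, 4, 5}
Operation: addition mod 6
Entry (a, b) = (a + b) mod 6

Cayley table:
  | 0 | 1 | 2 | 3 | 4 | 5
0 | 0 | 1 | 2 | 3 | 4 | 5
1 | 1 | 2 | 3 | 4 | 5 | 0
2 | 2 | 3 | 4 | 5 | 0 | 1
3 | 3 | 4 | 5 | 0 | 1 | 2
4 | 4 | 5 | 0 | 1 | 2 | 3
5 | 5 | 0 | 1 | 2 | 3 | 4


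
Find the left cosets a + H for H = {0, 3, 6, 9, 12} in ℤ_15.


H = {0, 3, 6, 9, 12}, |H| = 5
Number of cosets = |G|/|H| = 15/5 = 3
0 + H = {0, 3, 6, 9, 12}
1 + H = {1, 4, 7, 10, 13}
2 + H = {2, 5, 8, 11, 14}

Cosets: 0+H={0,3,6,9,12}; 1+H={1,4,7,10,13}; 2+H={2,5,8,11,14}


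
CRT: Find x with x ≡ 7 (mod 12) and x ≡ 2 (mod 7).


m₁ = 12, m₂ = 7, gcd = 1, so CRT applies. M = m₁·m₂ = 84
Let M₁ = M/m₁ = 7, M₂ = M/m₂ = 12
Find y₁ ≡ M₁⁻¹ (mod m₁): 7⁻¹ ≡ 7 (mod 12)
Find y₂ ≡ M₂⁻¹ (mod m₂): 12⁻¹ ≡ 3 (mod 7)
x = a₁·M₁·y₁ + a₂·M₂·y₂ = 7·7·7 + 2·12·3 = 415
Reduce mod 84: x ≡ 79
Check: 79 mod 12 = 7 ✓, 79 mod 7 = 2 ✓

x ≡ 79 (mod 84)


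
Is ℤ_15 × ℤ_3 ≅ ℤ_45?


Comparing ℤ_15 × ℤ_3 and ℤ_45:
gcd(15,3) = 3 ≠ 1. Max element order in ℤ_15×ℤ_3 is lcm(15,3) = 15 < 45, so it has no element of order 45

No, ℤ_15 × ℤ_3 ≇ ℤ_45


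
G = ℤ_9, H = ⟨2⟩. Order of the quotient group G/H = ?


|⟨2⟩| = n / gcd(2, 9) = 9 / 1 = 9
H is normal (ℤ_9 is abelian).
|G/H| = |G| / |H| = 9 / 9 = 1

|G/H| = 1


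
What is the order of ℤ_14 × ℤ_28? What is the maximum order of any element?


|ℤ_14 × ℤ_28| = 14 × 28 = 392
Max element order = lcm(14,28) = 28
Cyclic? No (gcd=14)

|ℤ_14×ℤ_28| = 392, max element order = 28


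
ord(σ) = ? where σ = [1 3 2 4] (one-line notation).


Cycle decomposition: (2 3)
Cycle lengths: 2
Order = lcm(2) = 2

ord(σ) = 2


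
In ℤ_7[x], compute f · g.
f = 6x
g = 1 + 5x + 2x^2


Expand and collect like terms; reduce coefficients mod 7:
x^0: 0·1 = 0 ≡ 0 (mod 7)
x^1: 0·5 + 6·1 = 6 ≡ 6 (mod 7)
x^2: 0·2 + 6·5 = 30 ≡ 2 (mod 7)
x^3: 6·2 = 12 ≡ 5 (mod 7)
Result: 6x + 2x^2 + 5x^3

f · g = 6x + 2x^2 + 5x^3


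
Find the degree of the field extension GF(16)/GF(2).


GF(16) = GF(2^4), so the extension degree is 4

[GF(16)/GF(2)] = 4


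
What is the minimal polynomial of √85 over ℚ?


√85 satisfies x² - 85 = 0, irreducible over ℚ since 85 is squarefree

Minimal polynomial: x² - 85


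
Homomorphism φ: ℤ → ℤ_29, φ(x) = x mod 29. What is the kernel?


Kernel = preimage of identity
ker(φ) = {x ∈ ℤ : x ≡ 0 (mod 29)} = 29ℤ = {0, ±29, ±58, ...}

ker(φ) = 29ℤ


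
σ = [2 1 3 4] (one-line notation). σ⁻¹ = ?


To find σ⁻¹, swap domain and range:
σ(1) = 2 → σ⁻¹(2) = 1
σ(2) = 1 → σ⁻¹(1) = 2
σ(3) = 3 → σ⁻¹(3) = 3
σ(4) = 4 → σ⁻¹(4) = 4

σ⁻¹ = [2 1 3 4]


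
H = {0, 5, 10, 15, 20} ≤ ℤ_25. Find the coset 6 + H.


6 + H = {6 + h (mod 25) : h ∈ H}
6+0=6, 6+5=11, 6+10=16, 6+15=21, 6+20=1
6 + H = {1, 6, 11, 16, 21} = 1 + H

6 + H = {1, 6, 11, 16, 21}


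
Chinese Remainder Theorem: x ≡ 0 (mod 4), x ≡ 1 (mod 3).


m₁ = 4, m₂ = 3, gcd = 1, so CRT applies. M = m₁·m₂ = 12
Let M₁ = M/m₁ = 3, M₂ = M/m₂ = 4
Find y₁ ≡ M₁⁻¹ (mod m₁): 3⁻¹ ≡ 3 (mod 4)
Find y₂ ≡ M₂⁻¹ (mod m₂): 4⁻¹ ≡ 1 (mod 3)
x = a₁·M₁·y₁ + a₂·M₂·y₂ = 0·3·3 + 1·4·1 = 4
Reduce mod 12: x ≡ 4
Check: 4 mod 4 = 0 ✓, 4 mod 3 = 1 ✓

x ≡ 4 (mod 12)


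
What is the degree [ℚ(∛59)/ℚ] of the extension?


∛59 has minimal polynomial x³ - 59 (irreducible over ℚ since 59 is not a perfect cube)

[ℚ(∛59)/ℚ] = 3


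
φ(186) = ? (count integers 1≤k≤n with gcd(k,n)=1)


Factor n: 186 = 2 × 3 × 31
φ(n) = n · ∏(1 - 1/p) over distinct primes p | n
φ(186) = 186 · (1 - 1/2) · (1 - 1/3) · (1 - 1/31) = 60

φ(186) = 60


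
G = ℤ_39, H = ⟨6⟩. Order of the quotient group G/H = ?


|⟨6⟩| = n / gcd(6, 39) = 39 / 3 = 13
H is normal (ℤ_39 is abelian).
|G/H| = |G| / |H| = 39 / 13 = 3

|G/H| = 3


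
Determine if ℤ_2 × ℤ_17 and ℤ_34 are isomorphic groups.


Comparing ℤ_2 × ℤ_17 and ℤ_34:
gcd(2,17) = 1, so ℤ_2 × ℤ_17 ≅ ℤ_34 (CRT)

Yes, ℤ_2 × ℤ_17 ≅ ℤ_34


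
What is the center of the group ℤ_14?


Z(G) = {g ∈ G | gx = xg for all x ∈ G}
ℤ_14 is abelian, so Z(G) = G

Z(ℤ_14) = ℤ_14


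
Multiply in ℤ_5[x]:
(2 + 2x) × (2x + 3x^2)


Expand and collect like terms; reduce coefficients mod 5:
x^0: 2·0 = 0 ≡ 0 (mod 5)
x^1: 2·2 + 2·0 = 4 ≡ 4 (mod 5)
x^2: 2·3 + 2·2 = 10 ≡ 0 (mod 5)
x^3: 2·3 = 6 ≡ 1 (mod 5)
Result: 4x + x^3

f · g = 4x + x^3


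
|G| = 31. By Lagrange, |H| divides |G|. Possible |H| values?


Lagrange's theorem: |H| divides |G|
|G| = 31
Divisors of 31: 1, 31

Possible subgroup orders: {1, 31}


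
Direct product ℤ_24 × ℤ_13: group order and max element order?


|ℤ_24 × ℤ_13| = 24 × 13 = 312
Max element order = lcm(24,13) = 312
Cyclic? Yes (gcd=1)

|ℤ_24×ℤ_13| = 312, max element order = 312


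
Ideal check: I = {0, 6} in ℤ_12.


Check ideal conditions for I = {0, 6} in ℤ_12:
(1) I is an additive subgroup? Yes
(2) For r ∈ ℤ_12 and a ∈ I: r·a ∈ I? Yes

Yes, I is an ideal of ℤ_12


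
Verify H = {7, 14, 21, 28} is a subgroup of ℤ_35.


Subgroup test for H = {7, 14, 21, 28} in (ℤ_35, +):
(1) 0 ∈ H? No
(2) Closure: for all a,b ∈ H, (a+b) mod 35 ∈ H? No  [counterexample: 7 + 28 = 0 ∉ H]
(3) Inverses: for all a ∈ H, -a mod 35 ∈ H? Yes

No, H is not a subgroup of ℤ_35


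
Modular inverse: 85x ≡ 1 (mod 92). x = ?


Use the extended Euclidean algorithm to write 1 = 85·s + 92·t; then s mod 92 is the inverse.
Euclidean algorithm:
  85 = 0·92 + 85
  92 = 1·85 + 7
  85 = 12·7 + 1
  7 = 7·1 + 0
gcd(85,92) = 1
Back-substitution gives: 85·(13) + 92·(-12) = 1
So 85⁻¹ ≡ 13 ≡ 13 (mod 92)
Check: 85 × 13 = 1105 ≡ 1 (mod 92) ✓

85⁻¹ ≡ 13 (mod 92)


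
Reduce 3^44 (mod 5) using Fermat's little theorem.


Fermat's little theorem: if p is prime and gcd(a,p)=1, then a^(p-1) ≡ 1 (mod p)
p = 5 is prime, gcd(3,5) = 1
Reduce exponent: 44 mod 4 = 0
So 3^44 ≡ 3^0 (mod 5)
3^0 = 1

3^44 ≡ 1 (mod 5)


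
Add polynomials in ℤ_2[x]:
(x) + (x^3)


Add coefficients mod 2:
x^0: 0 + 0 = 0 (mod 2)
x^1: 1 + 0 = 1 (mod 2)
x^2: 0 + 0 = 0 (mod 2)
x^3: 0 + 1 = 1 (mod 2)
Result: x + x^3

f + g = x + x^3


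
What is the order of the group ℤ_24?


ℤ_n has n elements.

|ℤ_24| = 24


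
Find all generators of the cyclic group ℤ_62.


g generates ℤ_n iff gcd(g,n) = 1
Prime factors of 62: 2, 31
Generators are g ∈ {1,...,61} not divisible by any of these primes.
Generators: {1, 3, 5, 7, 9, 11, 13, 15, 17, 19, 21, 23, 25, 27, 29, 33, 35, 37, 39, 41, 43, 45, 47, 49, 51, 53, 55, 57, 59, 61}
Number of generators = φ(62) = 30

Generators of ℤ_62 = {1, 3, 5, 7, 9, 11, 13, 15, 17, 19, 21, 23, 25, 27, 29, 33, 35, 37, 39, 41, 43, 45, 47, 49, 51, 53, 55, 57, 59, 61}


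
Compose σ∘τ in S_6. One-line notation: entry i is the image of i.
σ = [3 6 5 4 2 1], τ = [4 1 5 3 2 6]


σ∘τ: apply τ first, then σ
1 →τ 4 →σ 4
2 →τ 1 →σ 3
3 →τ 5 →σ 2
4 →τ 3 →σ 5
5 →τ 2 →σ 6
6 →τ 6 →σ 1

σ∘τ = [4 3 2 5 6 1]


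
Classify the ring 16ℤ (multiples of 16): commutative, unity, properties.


16ℤ is a commutative ring under +,× but has no multiplicative identity (1 ∉ 16ℤ); it has no zero divisors, but without unity it is not an integral domain
Commutative: Yes
Integral domain: No
Has unity: No

16ℤ (multiples of 16): Commutative=Yes, Unity=No


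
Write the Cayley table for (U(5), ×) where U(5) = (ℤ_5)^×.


Elements: {1, 2, 3, 4}
Operation: multiplication mod 5
Entry (a, b) = (a × b) mod 5

Cayley table:
  | 1 | 2 | 3 | 4
1 | 1 | 2 | 3 | 4
2 | 2 | 4 | 1 | 3
3 | 3 | 1 | 4 | 2
4 | 4 | 3 | 2 | 1


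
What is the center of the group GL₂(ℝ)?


Z(G) = {g ∈ G | gx = xg for all x ∈ G}
Only scalar multiples of the identity commute with all invertible matrices

Z(GL₂(ℝ)) = {aI : a ∈ ℝ, a ≠ 0}


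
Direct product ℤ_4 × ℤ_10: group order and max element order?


|ℤ_4 × ℤ_10| = 4 × 10 = 40
Max element order = lcm(4,10) = 20
Cyclic? No (gcd=2)

|ℤ_4×ℤ_10| = 40, max element order = 20


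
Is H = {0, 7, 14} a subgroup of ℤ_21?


Subgroup test for H = {0, 7, 14} in (ℤ_21, +):
(1) 0 ∈ H? Yes
(2) Closure: for all a,b ∈ H, (a+b) mod 21 ∈ H? Yes
(3) Inverses: for all a ∈ H, -a mod 21 ∈ H? Yes

Yes, H is a subgroup of ℤ_21


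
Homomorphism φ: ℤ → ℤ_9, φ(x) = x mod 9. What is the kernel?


Kernel = preimage of identity
ker(φ) = {x ∈ ℤ : x ≡ 0 (mod 9)} = 9ℤ = {0, ±9, ±18, ...}

ker(φ) = 9ℤ


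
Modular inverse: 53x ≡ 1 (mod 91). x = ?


Use the extended Euclidean algorithm to write 1 = 53·s + 91·t; then s mod 91 is the inverse.
Euclidean algorithm:
  53 = 0·91 + 53
  91 = 1·53 + 38
  53 = 1·38 + 15
  38 = 2·15 + 8
  15 = 1·8 + 7
  8 = 1·7 + 1
  7 = 7·1 + 0
gcd(53,91) = 1
Back-substitution gives: 53·(-12) + 91·(7) = 1
So 53⁻¹ ≡ -12 ≡ 79 (mod 91)
Check: 53 × 79 = 4187 ≡ 1 (mod 91) ✓

53⁻¹ ≡ 79 (mod 91)


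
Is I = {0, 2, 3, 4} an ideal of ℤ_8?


Check ideal conditions for I = {0, 2, 3, 4} in ℤ_8:
(1) I is an additive subgroup? No
(2) For r ∈ ℤ_8 and a ∈ I: r·a ∈ I? No  [counterexample: r=2, a=3, r·a mod 8 = 6 ∉ I]

No, I is not an ideal of ℤ_8


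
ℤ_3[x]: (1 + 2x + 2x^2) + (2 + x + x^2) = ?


Add coefficients mod 3:
x^0: 1 + 2 = 0 (mod 3)
x^1: 2 + 1 = 0 (mod 3)
x^2: 2 + 1 = 0 (mod 3)
Result: 0

f + g = 0


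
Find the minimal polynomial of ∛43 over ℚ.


∛43 satisfies x³ - 43 = 0, irreducible over ℚ (no rational root; 43 is not a perfect cube)

Minimal polynomial: x³ - 43


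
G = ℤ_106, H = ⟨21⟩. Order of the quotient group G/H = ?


|⟨21⟩| = n / gcd(21, 106) = 106 / 1 = 106
H is normal (ℤ_106 is abelian).
|G/H| = |G| / |H| = 106 / 106 = 1

|G/H| = 1


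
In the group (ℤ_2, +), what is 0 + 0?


Operation: addition mod 2
0 + 0 = (a + b) mod 2 with a = 0, b = 0

0 + 0 = 0


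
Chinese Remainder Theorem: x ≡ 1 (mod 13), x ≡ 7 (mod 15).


m₁ = 13, m₂ = 15, gcd = 1, so CRT applies. M = m₁·m₂ = 195
Let M₁ = M/m₁ = 15, M₂ = M/m₂ = 13
Find y₁ ≡ M₁⁻¹ (mod m₁): 15⁻¹ ≡ 7 (mod 13)
Find y₂ ≡ M₂⁻¹ (mod m₂): 13⁻¹ ≡ 7 (mod 15)
x = a₁·M₁·y₁ + a₂·M₂·y₂ = 1·15·7 + 7·13·7 = 742
Reduce mod 195: x ≡ 157
Check: 157 mod 13 = 1 ✓, 157 mod 15 = 7 ✓

x ≡ 157 (mod 195)


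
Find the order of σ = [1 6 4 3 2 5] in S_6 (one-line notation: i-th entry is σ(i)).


Cycle decomposition: (2 6 5) (3 4)
Cycle lengths: 3, 2
Order = lcm(3, 2) = 6

ord(σ) = 6


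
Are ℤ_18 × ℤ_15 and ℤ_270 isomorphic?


Comparing ℤ_18 × ℤ_15 and ℤ_270:
gcd(18,15) = 3 ≠ 1. Max element order in ℤ_18×ℤ_15 is lcm(18,15) = 90 < 270, so it has no element of order 270

No, ℤ_18 × ℤ_15 ≇ ℤ_270


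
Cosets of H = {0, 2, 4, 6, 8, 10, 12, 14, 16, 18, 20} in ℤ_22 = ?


H = {0, 2, 4, 6, 8, 10, 12, 14, 16, 18, 20}, |H| = 11
Number of cosets = |G|/|H| = 22/11 = 2
0 + H = {0, 2, 4, 6, 8, 10, 12, 14, 16, 18, 20}
1 + H = {1, 3, 5, 7, 9, 11, 13, 15, 17, 19, 21}

Cosets: 0+H={0,2,4,6,8,10,12,14,16,18,20}; 1+H={1,3,5,7,9,11,13,15,17,19,21}


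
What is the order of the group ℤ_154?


ℤ_n has n elements.

|ℤ_154| = 154


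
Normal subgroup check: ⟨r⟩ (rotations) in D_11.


H = ⟨r⟩ (rotations) in D_11
The rotation subgroup ⟨r⟩ has index 2 in D_11, so it is normal

Yes, normal subgroup


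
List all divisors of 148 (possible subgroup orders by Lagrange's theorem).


Lagrange's theorem: |H| divides |G|
|G| = 148
Divisors of 148: 1, 2, 4, 37, 74, 148

Possible subgroup orders: {1, 2, 4, 37, 74, 148}


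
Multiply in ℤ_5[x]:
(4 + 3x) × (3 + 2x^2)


Expand and collect like terms; reduce coefficients mod 5:
x^0: 4·3 = 12 ≡ 2 (mod 5)
x^1: 4·0 + 3·3 = 9 ≡ 4 (mod 5)
x^2: 4·2 + 3·0 = 8 ≡ 3 (mod 5)
x^3: 3·2 = 6 ≡ 1 (mod 5)
Result: 2 + 4x + 3x^2 + x^3

f · g = 2 + 4x + 3x^2 + x^3


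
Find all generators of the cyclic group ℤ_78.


g generates ℤ_n iff gcd(g,n) = 1
Prime factors of 78: 2, 3, 13
Generators are g ∈ {1,...,77} not divisible by any of these primes.
Generators: {1, 5, 7, 11, 17, 19, 23, 25, 29, 31, 35, 37, 41, 43, 47, 49, 53, 55, 59, 61, 67, 71, 73, 77}
Number of generators = φ(78) = 24

Generators of ℤ_78 = {1, 5, 7, 11, 17, 19, 23, 25, 29, 31, 35, 37, 41, 43, 47, 49, 53, 55, 59, 61, 67, 71, 73, 77}


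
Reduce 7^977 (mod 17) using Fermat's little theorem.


Fermat's little theorem: if p is prime and gcd(a,p)=1, then a^(p-1) ≡ 1 (mod p)
p = 17 is prime, gcd(7,17) = 1
Reduce exponent: 977 mod 16 = 1
So 7^977 ≡ 7^1 (mod 17)
7^1 mod 17 = 7

7^977 ≡ 7 (mod 17)


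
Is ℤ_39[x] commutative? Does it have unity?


ℤ_39 has zero divisors (3·13 ≡ 0), and these lift to constant zero divisors in ℤ_39[x]; so not an integral domain
Commutative: Yes
Integral domain: No
Has unity: Yes

ℤ_39[x]: Commutative=Yes, Unity=Yes


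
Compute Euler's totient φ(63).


Factor n: 63 = 3^2 × 7
φ(n) = n · ∏(1 - 1/p) over distinct primes p | n
φ(63) = 63 · (1 - 1/3) · (1 - 1/7) = 36

φ(63) = 36


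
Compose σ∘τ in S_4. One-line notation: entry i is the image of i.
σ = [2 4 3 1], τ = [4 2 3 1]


σ∘τ: apply τ first, then σ
1 →τ 4 →σ 1
2 →τ 2 →σ 4
3 →τ 3 →σ 3
4 →τ 1 →σ 2

σ∘τ = [1 4 3 2]


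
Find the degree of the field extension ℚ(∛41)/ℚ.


∛41 has minimal polynomial x³ - 41 (irreducible over ℚ since 41 is not a perfect cube)

[ℚ(∛41)/ℚ] = 3


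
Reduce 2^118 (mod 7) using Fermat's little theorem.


Fermat's little theorem: if p is prime and gcd(a,p)=1, then a^(p-1) ≡ 1 (mod p)
p = 7 is prime, gcd(2,7) = 1
Reduce exponent: 118 mod 6 = 4
So 2^118 ≡ 2^4 (mod 7)
2^4 mod 7 = 2

2^118 ≡ 2 (mod 7)


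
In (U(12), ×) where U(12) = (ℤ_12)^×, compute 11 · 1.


Operation: multiplication mod 12
11 · 1 = (a × b) mod 12 with a = 11, b = 1

11 · 1 = 11


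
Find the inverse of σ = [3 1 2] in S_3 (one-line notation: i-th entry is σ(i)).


To find σ⁻¹, swap domain and range:
σ(1) = 3 → σ⁻¹(3) = 1
σ(2) = 1 → σ⁻¹(1) = 2
σ(3) = 2 → σ⁻¹(2) = 3

σ⁻¹ = [2 3 1]


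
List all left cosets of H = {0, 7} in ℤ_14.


H = {0, 7}, |H| = 2
Number of cosets = |G|/|H| = 14/2 = 7
0 + H = {0, 7}
1 + H = {1, 8}
2 + H = {2, 9}
3 + H = {3, 10}
4 + H = {4, 11}
5 + H = {5, 12}
6 + H = {6, 13}

Cosets: 0+H={0,7}; 1+H={1,8}; 2+H={2,9}; 3+H={3,10}; 4+H={4,11}; 5+H={5,12}; 6+H={6,13}


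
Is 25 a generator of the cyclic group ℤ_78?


g generates ℤ_n iff gcd(g, n) = 1
gcd(25, 78) = 1
Since gcd = 1, 25 is a generator.

Yes, 25 generates ℤ_78


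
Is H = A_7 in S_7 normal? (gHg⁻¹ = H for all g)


H = A_7 in S_7
A_7 has index 2 in S_7, and every subgroup of index 2 is normal

Yes, normal subgroup


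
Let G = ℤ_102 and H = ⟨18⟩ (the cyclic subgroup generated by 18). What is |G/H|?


|⟨18⟩| = n / gcd(18, 102) = 102 / 6 = 17
H is normal (ℤ_102 is abelian).
|G/H| = |G| / |H| = 102 / 17 = 6

|G/H| = 6


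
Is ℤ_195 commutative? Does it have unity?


ℤ_195 is a commutative ring with unity 1; 195 = 3×65 is composite, so 3·65 ≡ 0 gives zero divisors (not an integral domain)
Commutative: Yes
Integral domain: No
Has unity: Yes

ℤ_195: Commutative=Yes, Unity=Yes


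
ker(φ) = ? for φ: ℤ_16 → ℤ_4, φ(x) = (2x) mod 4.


Kernel = preimage of identity
ker(φ) = {x ∈ ℤ_16 : 2x ≡ 0 (mod 4)}. Since 4 | 16, φ is well-defined. The kernel is the cyclic subgroup ⟨2⟩ of ℤ_16 (order 8), i.e. {0, 2, 4, 6, 8, 10, 12, 14}

ker(φ) = {0, 2, 4, 6, 8, 10, 12, 14}


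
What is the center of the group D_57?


Z(G) = {g ∈ G | gx = xg for all x ∈ G}
For odd n, Z(D_n) = {e}: no nontrivial rotation commutes with all reflections

Z(D_57) = {e}


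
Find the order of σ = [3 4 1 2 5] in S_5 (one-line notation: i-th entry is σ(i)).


Cycle decomposition: (1 3) (2 4)
Cycle lengths: 2, 2
Order = lcm(2, 2) = 2

ord(σ) = 2


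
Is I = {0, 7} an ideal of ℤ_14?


Check ideal conditions for I = {0, 7} in ℤ_14:
(1) I is an additive subgroup? Yes
(2) For r ∈ ℤ_14 and a ∈ I: r·a ∈ I? Yes

Yes, I is an ideal of ℤ_14


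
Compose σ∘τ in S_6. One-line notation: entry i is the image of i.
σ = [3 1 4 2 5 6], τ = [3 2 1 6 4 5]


σ∘τ: apply τ first, then σ
1 →τ 3 →σ 4
2 →τ 2 →σ 1
3 →τ 1 →σ 3
4 →τ 6 →σ 6
5 →τ 4 →σ 2
6 →τ 5 →σ 5

σ∘τ = [4 1 3 6 2 5]


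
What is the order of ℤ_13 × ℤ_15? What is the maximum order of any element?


|ℤ_13 × ℤ_15| = 13 × 15 = 195
Max element order = lcm(13,15) = 195
Cyclic? Yes (gcd=1)

|ℤ_13×ℤ_15| = 195, max element order = 195


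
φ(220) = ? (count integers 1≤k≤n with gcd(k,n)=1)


Factor n: 220 = 2^2 × 5 × 11
φ(n) = n · ∏(1 - 1/p) over distinct primes p | n
φ(220) = 220 · (1 - 1/2) · (1 - 1/5) · (1 - 1/11) = 80

φ(220) = 80


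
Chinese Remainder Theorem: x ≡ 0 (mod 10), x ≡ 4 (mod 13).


m₁ = 10, m₂ = 13, gcd = 1, so CRT applies. M = m₁·m₂ = 130
Let M₁ = M/m₁ = 13, M₂ = M/m₂ = 10
Find y₁ ≡ M₁⁻¹ (mod m₁): 13⁻¹ ≡ 7 (mod 10)
Find y₂ ≡ M₂⁻¹ (mod m₂): 10⁻¹ ≡ 4 (mod 13)
x = a₁·M₁·y₁ + a₂·M₂·y₂ = 0·13·7 + 4·10·4 = 160
Reduce mod 130: x ≡ 30
Check: 30 mod 10 = 0 ✓, 30 mod 13 = 4 ✓

x ≡ 30 (mod 130)


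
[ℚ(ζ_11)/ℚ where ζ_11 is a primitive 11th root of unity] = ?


[ℚ(ζ_n):ℚ] = deg Φ_n(x) = φ(n). Here φ(11) = 10

[ℚ(ζ_11)/ℚ where ζ_11 is a primitive 11th root of unity] = 10


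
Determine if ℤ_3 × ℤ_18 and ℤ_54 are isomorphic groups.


Comparing ℤ_3 × ℤ_18 and ℤ_54:
gcd(3,18) = 3 ≠ 1. Max element order in ℤ_3×ℤ_18 is lcm(3,18) = 18 < 54, so it has no element of order 54

No, ℤ_3 × ℤ_18 ≇ ℤ_54


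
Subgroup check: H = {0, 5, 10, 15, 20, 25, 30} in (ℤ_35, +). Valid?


Subgroup test for H = {0, 5, 10, 15, 20, 25, 30} in (ℤ_35, +):
(1) 0 ∈ H? Yes
(2) Closure: for all a,b ∈ H, (a+b) mod 35 ∈ H? Yes
(3) Inverses: for all a ∈ H, -a mod 35 ∈ H? Yes

Yes, H is a subgroup of ℤ_35


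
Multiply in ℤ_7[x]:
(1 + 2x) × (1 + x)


Expand and collect like terms; reduce coefficients mod 7:
x^0: 1·1 = 1 ≡ 1 (mod 7)
x^1: 1·1 + 2·1 = 3 ≡ 3 (mod 7)
x^2: 2·1 = 2 ≡ 2 (mod 7)
Result: 1 + 3x + 2x^2

f · g = 1 + 3x + 2x^2


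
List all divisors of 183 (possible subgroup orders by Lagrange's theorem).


Lagrange's theorem: |H| divides |G|
|G| = 183
Divisors of 183: 1, 3, 61, 183

Possible subgroup orders: {1, 3, 61, 183}


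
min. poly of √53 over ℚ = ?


√53 satisfies x² - 53 = 0, irreducible over ℚ since 53 is squarefree

Minimal polynomial: x² - 53


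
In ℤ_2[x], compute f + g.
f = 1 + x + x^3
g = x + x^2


Add coefficients mod 2:
x^0: 1 + 0 = 1 (mod 2)
x^1: 1 + 1 = 0 (mod 2)
x^2: 0 + 1 = 1 (mod 2)
x^3: 1 + 0 = 1 (mod 2)
Result: 1 + x^2 + x^3

f + g = 1 + x^2 + x^3


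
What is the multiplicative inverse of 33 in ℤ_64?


Use the extended Euclidean algorithm to write 1 = 33·s + 64·t; then s mod 64 is the inverse.
Euclidean algorithm:
  33 = 0·64 + 33
  64 = 1·33 + 31
  33 = 1·31 + 2
  31 = 15·2 + 1
  2 = 2·1 + 0
gcd(33,64) = 1
Back-substitution gives: 33·(-31) + 64·(16) = 1
So 33⁻¹ ≡ -31 ≡ 33 (mod 64)
Check: 33 × 33 = 1089 ≡ 1 (mod 64) ✓

33⁻¹ ≡ 33 (mod 64)


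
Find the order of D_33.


|D_n| = 2n (n rotations and n reflections)
|D_33| = 2×33 = 66

|D_33| = 66


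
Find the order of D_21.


|D_n| = 2n (n rotations and n reflections)
|D_21| = 2×21 = 42

|D_21| = 42


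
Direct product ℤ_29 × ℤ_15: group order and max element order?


|ℤ_29 × ℤ_15| = 29 × 15 = 435
Max element order = lcm(29,15) = 435
Cyclic? Yes (gcd=1)

|ℤ_29×ℤ_15| = 435, max element order = 435


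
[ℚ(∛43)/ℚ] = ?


∛43 has minimal polynomial x³ - 43 (irreducible over ℚ since 43 is not a perfect cube)

[ℚ(∛43)/ℚ] = 3


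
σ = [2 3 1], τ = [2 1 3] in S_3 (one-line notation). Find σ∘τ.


σ∘τ: apply τ first, then σ
1 →τ 2 →σ 3
2 →τ 1 →σ 2
3 →τ 3 →σ 1

σ∘τ = [3 2 1]


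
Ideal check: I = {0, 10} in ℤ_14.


Check ideal conditions for I = {0, 10} in ℤ_14:
(1) I is an additive subgroup? No
(2) For r ∈ ℤ_14 and a ∈ I: r·a ∈ I? No  [counterexample: r=2, a=10, r·a mod 14 = 6 ∉ I]

No, I is not an ideal of ℤ_14


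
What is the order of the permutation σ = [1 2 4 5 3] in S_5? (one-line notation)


Cycle decomposition: (3 4 5)
Cycle lengths: 3
Order = lcm(3) = 3

ord(σ) = 3


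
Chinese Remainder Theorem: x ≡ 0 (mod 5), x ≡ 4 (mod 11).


m₁ = 5, m₂ = 11, gcd = 1, so CRT applies. M = m₁·m₂ = 55
Let M₁ = M/m₁ = 11, M₂ = M/m₂ = 5
Find y₁ ≡ M₁⁻¹ (mod m₁): 11⁻¹ ≡ 1 (mod 5)
Find y₂ ≡ M₂⁻¹ (mod m₂): 5⁻¹ ≡ 9 (mod 11)
x = a₁·M₁·y₁ + a₂·M₂·y₂ = 0·11·1 + 4·5·9 = 180
Reduce mod 55: x ≡ 15
Check: 15 mod 5 = 0 ✓, 15 mod 11 = 4 ✓

x ≡ 15 (mod 55)


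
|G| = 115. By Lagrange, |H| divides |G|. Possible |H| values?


Lagrange's theorem: |H| divides |G|
|G| = 115
Divisors of 115: 1, 5, 23, 115

Possible subgroup orders: {1, 5, 23, 115}


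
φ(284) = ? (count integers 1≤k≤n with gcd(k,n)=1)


Factor n: 284 = 2^2 × 71
φ(n) = n · ∏(1 - 1/p) over distinct primes p | n
φ(284) = 284 · (1 - 1/2) · (1 - 1/71) = 140

φ(284) = 140


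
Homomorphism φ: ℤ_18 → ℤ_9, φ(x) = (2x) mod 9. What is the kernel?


Kernel = preimage of identity
ker(φ) = {x ∈ ℤ_18 : 2x ≡ 0 (mod 9)}. Since 9 | 18, φ is well-defined. The kernel is the cyclic subgroup ⟨9⟩ of ℤ_18 (order 2), i.e. {0, 9}

ker(φ) = {0, 9}


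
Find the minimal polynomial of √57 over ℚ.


√57 satisfies x² - 57 = 0, irreducible over ℚ since 57 is squarefree

Minimal polynomial: x² - 57


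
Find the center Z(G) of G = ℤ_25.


Z(G) = {g ∈ G | gx = xg for all x ∈ G}
ℤ_25 is abelian, so Z(G) = G

Z(ℤ_25) = ℤ_25


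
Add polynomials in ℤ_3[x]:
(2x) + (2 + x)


Add coefficients mod 3:
x^0: 0 + 2 = 2 (mod 3)
x^1: 2 + 1 = 0 (mod 3)
Result: 2

f + g = 2


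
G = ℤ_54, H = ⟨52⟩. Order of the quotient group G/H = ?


|⟨52⟩| = n / gcd(52, 54) = 54 / 2 = 27
H is normal (ℤ_54 is abelian).
|G/H| = |G| / |H| = 54 / 27 = 2

|G/H| = 2


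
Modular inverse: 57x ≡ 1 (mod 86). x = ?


Use the extended Euclidean algorithm to write 1 = 57·s + 86·t; then s mod 86 is the inverse.
Euclidean algorithm:
  57 = 0·86 + 57
  86 = 1·57 + 29
  57 = 1·29 + 28
  29 = 1·28 + 1
  28 = 28·1 + 0
gcd(57,86) = 1
Back-substitution gives: 57·(-3) + 86·(2) = 1
So 57⁻¹ ≡ -3 ≡ 83 (mod 86)
Check: 57 × 83 = 4731 ≡ 1 (mod 86) ✓

57⁻¹ ≡ 83 (mod 86)


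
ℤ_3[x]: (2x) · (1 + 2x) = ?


Expand and collect like terms; reduce coefficients mod 3:
x^0: 0·1 = 0 ≡ 0 (mod 3)
x^1: 0·2 + 2·1 = 2 ≡ 2 (mod 3)
x^2: 2·2 = 4 ≡ 1 (mod 3)
Result: 2x + x^2

f · g = 2x + x^2


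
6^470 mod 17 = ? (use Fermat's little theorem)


Fermat's little theorem: if p is prime and gcd(a,p)=1, then a^(p-1) ≡ 1 (mod p)
p = 17 is prime, gcd(6,17) = 1
Reduce exponent: 470 mod 16 = 6
So 6^470 ≡ 6^6 (mod 17)
6^6 mod 17 = 8

6^470 ≡ 8 (mod 17)


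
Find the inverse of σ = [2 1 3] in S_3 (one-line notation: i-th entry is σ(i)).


To find σ⁻¹, swap domain and range:
σ(1) = 2 → σ⁻¹(2) = 1
σ(2) = 1 → σ⁻¹(1) = 2
σ(3) = 3 → σ⁻¹(3) = 3

σ⁻¹ = [2 1 3]


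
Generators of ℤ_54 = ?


g generates ℤ_n iff gcd(g,n) = 1
Prime factors of 54: 2, 3
Generators are g ∈ {1,...,53} not divisible by any of these primes.
Generators: {1, 5, 7, 11, 13, 17, 19, 23, 25, 29, 31, 35, 37, 41, 43, 47, 49, 53}
Number of generators = φ(54) = 18

Generators of ℤ_54 = {1, 5, 7, 11, 13, 17, 19, 23, 25, 29, 31, 35, 37, 41, 43, 47, 49, 53}
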